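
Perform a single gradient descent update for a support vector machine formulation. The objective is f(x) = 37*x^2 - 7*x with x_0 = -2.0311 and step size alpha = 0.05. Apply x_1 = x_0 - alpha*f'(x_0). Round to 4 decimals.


We compute the gradient at x_0 and apply the update.
f'(x) = 74*x - 7
f'(-2.0311) = 74*-2.0311 - 7 = -157.3014
x_1 = -2.0311 - 0.05*-157.3014 = 5.834


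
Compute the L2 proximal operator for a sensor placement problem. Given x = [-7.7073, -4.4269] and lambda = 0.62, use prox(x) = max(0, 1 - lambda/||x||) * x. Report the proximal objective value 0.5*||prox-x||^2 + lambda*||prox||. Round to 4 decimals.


Step 1: Compute ||x||.
||x|| = 8.8882
Step 2: Compute scaling factor.
scale = max(0, 1 - 0.62/8.8882) = 0.9302
Step 3: prox(x) = [-7.1697, -4.1181]
||prox(x)|| = 8.2682
Step 4: Proximal objective.
0.5*||prox-x||^2 = 0.1922
lambda*||prox|| = 5.1263
Total = 5.3185


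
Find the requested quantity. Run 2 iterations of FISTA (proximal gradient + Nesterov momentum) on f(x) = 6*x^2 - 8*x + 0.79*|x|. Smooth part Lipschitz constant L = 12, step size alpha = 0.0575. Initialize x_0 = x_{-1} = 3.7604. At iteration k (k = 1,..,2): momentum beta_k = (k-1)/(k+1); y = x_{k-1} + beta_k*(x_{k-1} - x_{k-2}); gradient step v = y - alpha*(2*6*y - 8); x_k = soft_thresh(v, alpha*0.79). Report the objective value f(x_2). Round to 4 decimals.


FISTA on f(x) = 6*x^2 - 8*x + 0.79*|x|
L = 12, alpha = 0.0575
Iteration 1: beta = 0.0, y = 3.7604 + 0.0*(3.7604 - 3.7604) = 3.7604
  grad(y) = 37.1248, v = y - alpha*grad = 1.6257
  prox(v) = soft_thresh(1.6257, 0.0454) = 1.5803
Iteration 2: beta = 0.3333, y = 1.5803 + 0.3333*(1.5803 - 3.7604) = 0.8536
  grad(y) = 2.2432, v = y - alpha*grad = 0.7246
  prox(v) = soft_thresh(0.7246, 0.0454) = 0.6792
f(x_2) = 6*0.6792^2 - 8*0.6792 + 0.79*|0.6792| = -2.1292


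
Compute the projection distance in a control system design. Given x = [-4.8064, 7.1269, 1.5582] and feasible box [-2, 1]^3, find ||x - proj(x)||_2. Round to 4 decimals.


Project each component onto [-2, 1].
clip(-4.8064) = -2.0, clip(7.1269) = 1.0, clip(1.5582) = 1.0
Projection = [-2.0, 1.0, 1.0]
Squared diffs: [7.8759, 37.5389, 0.3116]
Distance = sqrt(45.7264) = 6.7621


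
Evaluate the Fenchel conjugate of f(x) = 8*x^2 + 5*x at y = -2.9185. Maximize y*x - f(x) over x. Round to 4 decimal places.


f*(y) = sup_x {y*x - a*x^2 - b*x} = sup_x {(y-b)*x - a*x^2}
FOC: (y - b) - 2a*x = 0 => x* = (y - b)/(2a)
x* = (-2.9185 - 5)/(2*8) = -0.4949
f*(-2.9185) = (y-b)^2/(4a) = (-2.9185 - 5)^2/(4*8)
= 62.7026/32 = 1.9595


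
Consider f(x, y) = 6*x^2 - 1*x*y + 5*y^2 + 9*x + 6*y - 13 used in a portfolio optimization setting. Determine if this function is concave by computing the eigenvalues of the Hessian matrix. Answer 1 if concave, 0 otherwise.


The Hessian of f(x,y) = 6*x^2 - 1*x*y + 5*y^2 + 9*x + 6*y - 13 is:
H = [[12, -1], [-1, 10]]
Trace = 12 + 10 = 22
Determinant = 12*10 - (-1)^2 = 119
Discriminant = (22)^2 - 4*119 = 8.0
Eigenvalues: lambda_1 = 9.5858, lambda_2 = 12.4142
The function is not concave.

0


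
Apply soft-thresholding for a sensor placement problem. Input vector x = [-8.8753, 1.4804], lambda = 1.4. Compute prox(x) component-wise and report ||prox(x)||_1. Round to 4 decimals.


Soft-thresholding with lambda = 1.4:
prox(-8.8753) = sign(-8.8753)*max(|-8.8753| - 1.4, 0) = -7.4753
prox(1.4804) = sign(1.4804)*max(|1.4804| - 1.4, 0) = 0.0804
prox(x) = [-7.4753, 0.0804]
||prox(x)||_1 = 7.4753 + 0.0804 = 7.5557


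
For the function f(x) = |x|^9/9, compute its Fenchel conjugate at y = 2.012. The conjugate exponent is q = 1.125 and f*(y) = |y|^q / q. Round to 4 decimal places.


The conjugate exponent q satisfies 1/p + 1/q = 1.
p = 9, so q = 9/(9 - 1) = 1.125
|y|^q = 2.012^1.125 = 2.1957
f*(2.012) = 2.1957 / 1.125 = 1.9518


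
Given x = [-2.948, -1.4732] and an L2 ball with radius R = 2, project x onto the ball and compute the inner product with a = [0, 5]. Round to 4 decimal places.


Step 1: Compute ||x|| (intermediates to 6 decimals).
||x|| = sqrt((-2.948)^2 + (-1.4732)^2) = 3.295607
Step 2: Project.
Since ||x|| > R, scale = R/||x|| = 2/3.295607 = 0.606868, proj(x) = scale * x
proj(x) = [-1.789047, -0.894038]
Step 3: Dot product.
a^T * proj(x) = 0*(-1.789047) + 5*(-0.894038) = -4.4702


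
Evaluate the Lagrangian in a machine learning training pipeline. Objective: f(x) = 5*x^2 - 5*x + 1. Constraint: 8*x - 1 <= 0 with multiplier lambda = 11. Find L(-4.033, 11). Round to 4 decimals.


Step 1: Evaluate f(x).
f(-4.033) = 5*(-4.033)^2 - 5*(-4.033) + 1 = 102.4904
Step 2: Evaluate g(x).
g(-4.033) = 8*-4.033 - 1 = -33.264
Step 3: Compute Lagrangian.
L = 102.4904 + 11*-33.264 = -263.4136


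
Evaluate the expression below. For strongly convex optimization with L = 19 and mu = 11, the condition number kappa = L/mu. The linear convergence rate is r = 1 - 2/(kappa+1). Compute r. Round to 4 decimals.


Step 1: Compute the condition number.
kappa = L/mu = 19/11 = 1.7273
Step 2: Compute the convergence rate.
r = 1 - 2/(kappa + 1) = 1 - 2*mu/(L + mu) = (L - mu)/(L + mu) = 8/30 = 0.2667


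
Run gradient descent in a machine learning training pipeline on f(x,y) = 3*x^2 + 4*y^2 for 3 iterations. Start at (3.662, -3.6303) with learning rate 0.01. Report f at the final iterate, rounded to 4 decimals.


Gradient descent on f(x,y) = 3*x^2 + 4*y^2.
Starting point: (3.662, -3.6303), alpha = 0.01
Step 1: grad_x = 2*3*3.662 = 21.972, grad_y = 2*4*-3.6303 = -29.0424
  x_1 = 3.662 - 0.01*21.972 = 3.4423
  y_1 = -3.6303 - 0.01*-29.0424 = -3.3399
Step 2: grad_x = 2*3*3.4423 = 20.6537, grad_y = 2*4*-3.3399 = -26.719
  x_2 = 3.4423 - 0.01*20.6537 = 3.2357
  y_2 = -3.3399 - 0.01*-26.719 = -3.0727
Step 3: grad_x = 2*3*3.2357 = 19.4145, grad_y = 2*4*-3.0727 = -24.5815
  x_3 = 3.2357 - 0.01*19.4145 = 3.0416
  y_3 = -3.0727 - 0.01*-24.5815 = -2.8269
f(3.0416, -2.8269) = 3*3.0416^2 + 4*(-2.8269)^2 = 59.7188


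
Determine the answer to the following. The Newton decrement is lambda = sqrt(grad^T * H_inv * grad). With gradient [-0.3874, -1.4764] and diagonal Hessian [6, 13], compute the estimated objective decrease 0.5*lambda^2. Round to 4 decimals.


Step 1: H is diagonal, so H^(-1) * g = [-0.0646, -0.1136].
Step 2: g^T H^(-1) g = sum_i g_i^2 / H_ii
  = (-0.3874)^2/6 + (-1.4764)^2/13
  = 0.025 + 0.1677 = 0.1927
Step 3: Objective decrease = 0.5 * g^T H^(-1) g = 0.0963


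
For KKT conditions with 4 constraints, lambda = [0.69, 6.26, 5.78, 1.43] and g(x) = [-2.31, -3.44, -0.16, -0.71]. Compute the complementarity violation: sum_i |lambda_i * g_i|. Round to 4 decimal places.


KKT complementary slackness check:
lambda_1 * g_1 = 0.69 * -2.31 = -1.5939
lambda_2 * g_2 = 6.26 * -3.44 = -21.5344
lambda_3 * g_3 = 5.78 * -0.16 = -0.9248
lambda_4 * g_4 = 1.43 * -0.71 = -1.0153
Total violation = 1.5939 + 21.5344 + 0.9248 + 1.0153 = 25.0684


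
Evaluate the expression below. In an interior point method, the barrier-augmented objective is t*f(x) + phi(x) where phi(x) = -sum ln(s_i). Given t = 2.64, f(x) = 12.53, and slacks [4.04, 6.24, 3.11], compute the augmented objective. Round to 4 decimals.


Step 1: Compute log-barrier.
ln values: [1.3962, 1.831, 1.1346]
phi = -(1.3962 + 1.831 + 1.1346) = -4.3618
Step 2: Compute augmented objective.
t*f(x) = 2.64*12.53 = 33.0792
Total = 33.0792 - 4.3618 = 28.7174


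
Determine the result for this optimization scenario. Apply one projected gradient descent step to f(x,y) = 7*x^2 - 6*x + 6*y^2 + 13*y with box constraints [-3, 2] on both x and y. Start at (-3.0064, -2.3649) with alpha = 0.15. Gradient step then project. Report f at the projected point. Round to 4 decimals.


Step 1: Compute gradient at (-3.0064, -2.3649).
grad_x = 2*7*-3.0064 - 6 = -48.0896
grad_y = 2*6*-2.3649 + 13 = -15.3788
Step 2: Gradient step.
x_raw = -3.0064 - 0.15*-48.0896 = 4.207
y_raw = -2.3649 - 0.15*-15.3788 = -0.0581
Step 3: Project onto [-3, 2].
x_proj = clip(4.207) = 2.0
y_proj = clip(-0.0581) = -0.0581
Step 4: Evaluate f.
f(2.0, -0.0581) = 15.2652


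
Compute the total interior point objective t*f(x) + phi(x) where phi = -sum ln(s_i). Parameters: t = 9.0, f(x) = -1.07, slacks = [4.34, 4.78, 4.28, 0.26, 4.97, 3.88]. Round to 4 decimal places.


Step 1: Compute log-barrier.
ln values: [1.4679, 1.5644, 1.454, -1.3471, 1.6034, 1.3558]
phi = -(1.4679 + 1.5644 + 1.454 - 1.3471 + 1.6034 + 1.3558) = -6.0984
Step 2: Compute augmented objective.
t*f(x) = 9.0*-1.07 = -9.63
Total = -9.63 - 6.0984 = -15.7284


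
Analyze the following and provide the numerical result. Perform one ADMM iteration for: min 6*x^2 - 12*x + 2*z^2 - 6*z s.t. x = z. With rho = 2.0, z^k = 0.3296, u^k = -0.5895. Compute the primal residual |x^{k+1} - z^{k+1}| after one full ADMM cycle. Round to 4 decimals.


ADMM iteration with rho = 2.0, z^k = 0.3296, u^k = -0.5895
Step 1: x-update.
Minimize 6*x^2 - 12*x + (2.0/2)*(x - 0.3296 - 0.5895)^2
FOC: (2*6 + 2.0)*x = 12 + 2.0*(0.3296 + 0.5895)
x^{k+1} = 0.9884
Step 2: z-update.
Minimize 2*z^2 - 6*z + (2.0/2)*(0.9884 - z - 0.5895)^2
FOC: (2*2 + 2.0)*z = 6 + 2.0*(0.9884 - 0.5895)
z^{k+1} = 1.133
Step 3: u-update.
u^{k+1} = -0.5895 + 0.9884 - 1.133 = -0.734
Step 4: Primal residual = |0.9884 - 1.133| = 0.1445


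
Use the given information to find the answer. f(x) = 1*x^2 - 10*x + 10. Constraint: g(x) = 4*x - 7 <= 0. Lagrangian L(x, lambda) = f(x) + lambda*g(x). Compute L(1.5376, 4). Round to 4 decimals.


Step 1: Evaluate f(x).
f(1.5376) = 1*1.5376^2 - 10*1.5376 + 10 = -3.0118
Step 2: Evaluate g(x).
g(1.5376) = 4*1.5376 - 7 = -0.8496
Step 3: Compute Lagrangian.
L = -3.0118 + 4*-0.8496 = -6.4102


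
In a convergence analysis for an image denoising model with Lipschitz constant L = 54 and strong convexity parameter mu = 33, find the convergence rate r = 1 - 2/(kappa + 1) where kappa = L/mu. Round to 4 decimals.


Step 1: Compute the condition number.
kappa = L/mu = 54/33 = 1.6364
Step 2: Compute the convergence rate.
r = 1 - 2/(kappa + 1) = 1 - 2*mu/(L + mu) = (L - mu)/(L + mu) = 21/87 = 0.2414


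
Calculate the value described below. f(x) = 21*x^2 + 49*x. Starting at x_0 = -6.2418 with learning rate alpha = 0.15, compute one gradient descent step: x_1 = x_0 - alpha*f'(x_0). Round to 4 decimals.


We compute the gradient at x_0 and apply the update.
f'(x) = 42*x + 49
f'(-6.2418) = 42*-6.2418 + 49 = -213.1556
x_1 = -6.2418 - 0.15*-213.1556 = 25.7315


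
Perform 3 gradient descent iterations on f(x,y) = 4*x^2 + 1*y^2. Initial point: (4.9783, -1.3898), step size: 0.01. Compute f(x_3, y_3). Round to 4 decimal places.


Gradient descent on f(x,y) = 4*x^2 + 1*y^2.
Starting point: (4.9783, -1.3898), alpha = 0.01
Step 1: grad_x = 2*4*4.9783 = 39.8264, grad_y = 2*1*-1.3898 = -2.7796
  x_1 = 4.9783 - 0.01*39.8264 = 4.58
  y_1 = -1.3898 - 0.01*-2.7796 = -1.362
Step 2: grad_x = 2*4*4.58 = 36.6403, grad_y = 2*1*-1.362 = -2.724
  x_2 = 4.58 - 0.01*36.6403 = 4.2136
  y_2 = -1.362 - 0.01*-2.724 = -1.3348
Step 3: grad_x = 2*4*4.2136 = 33.7091, grad_y = 2*1*-1.3348 = -2.6695
  x_3 = 4.2136 - 0.01*33.7091 = 3.8765
  y_3 = -1.3348 - 0.01*-2.6695 = -1.3081
f(3.8765, -1.3081) = 4*3.8765^2 + 1*(-1.3081)^2 = 61.8214


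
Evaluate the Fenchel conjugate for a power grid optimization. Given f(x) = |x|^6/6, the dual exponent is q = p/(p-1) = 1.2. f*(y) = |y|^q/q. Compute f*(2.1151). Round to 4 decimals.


The conjugate exponent q satisfies 1/p + 1/q = 1.
p = 6, so q = 6/(6 - 1) = 1.2
|y|^q = 2.1151^1.2 = 2.457
f*(2.1151) = 2.457 / 1.2 = 2.0475


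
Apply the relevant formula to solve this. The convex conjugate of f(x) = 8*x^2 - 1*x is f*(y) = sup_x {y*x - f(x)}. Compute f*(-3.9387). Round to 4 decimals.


f*(y) = sup_x {y*x - a*x^2 - b*x} = sup_x {(y-b)*x - a*x^2}
FOC: (y - b) - 2a*x = 0 => x* = (y - b)/(2a)
x* = (-3.9387 + 1)/(2*8) = -0.1837
f*(-3.9387) = (y-b)^2/(4a) = (-3.9387 + 1)^2/(4*8)
= 8.636/32 = 0.2699


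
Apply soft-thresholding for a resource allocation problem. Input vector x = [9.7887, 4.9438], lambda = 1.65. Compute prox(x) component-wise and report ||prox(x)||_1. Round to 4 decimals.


Soft-thresholding with lambda = 1.65:
prox(9.7887) = sign(9.7887)*max(|9.7887| - 1.65, 0) = 8.1387
prox(4.9438) = sign(4.9438)*max(|4.9438| - 1.65, 0) = 3.2938
prox(x) = [8.1387, 3.2938]
||prox(x)||_1 = 8.1387 + 3.2938 = 11.4325


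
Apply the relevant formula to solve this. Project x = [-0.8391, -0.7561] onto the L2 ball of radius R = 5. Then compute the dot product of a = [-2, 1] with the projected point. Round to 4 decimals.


Step 1: Compute ||x|| (intermediates to 6 decimals).
||x|| = sqrt((-0.8391)^2 + (-0.7561)^2) = 1.129503
Step 2: Project.
Since ||x|| <= R, proj = x (no scaling needed).
proj(x) = [-0.8391, -0.7561]
Step 3: Dot product.
a^T * proj(x) = -2*(-0.8391) + 1*(-0.7561) = 0.9221


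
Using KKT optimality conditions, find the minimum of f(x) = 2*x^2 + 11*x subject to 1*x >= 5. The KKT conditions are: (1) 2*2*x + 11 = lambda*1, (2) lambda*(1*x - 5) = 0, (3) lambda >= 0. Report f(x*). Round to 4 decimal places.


Step 1: Try lambda = 0 (constraint inactive).
x_unc = -11/(2*2) = -2.75
Check: 1*-2.75 = -2.75 < 5 -- violated!
Step 2: Constraint must be active: 1*x = 5
x* = 5/1 = 5.0
lambda = (2*2*5.0 + 11)/1 = 31.0
Step 3: Compute optimal value.
f(x*) = 2*5.0^2 + 11*5.0 = 105.0


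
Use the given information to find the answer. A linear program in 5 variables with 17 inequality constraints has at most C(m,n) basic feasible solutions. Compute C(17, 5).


Each vertex corresponds to some choice of n active constraints out of m, so the number of vertices is at most C(m, n) = m! / (n!(m-n)!).
m = 17, n = 5
Numerator: 17 * 16 * 15 * 14 * 13
Denominator: 5! = 120
C(17, 5) = 6188


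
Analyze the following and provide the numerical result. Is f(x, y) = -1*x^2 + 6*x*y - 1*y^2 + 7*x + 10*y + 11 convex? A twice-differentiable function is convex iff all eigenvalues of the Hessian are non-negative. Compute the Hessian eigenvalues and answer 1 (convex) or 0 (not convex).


The Hessian of f(x,y) = -1*x^2 + 6*x*y - 1*y^2 + 7*x + 10*y + 11 is:
H = [[-2, 6], [6, -2]]
Trace = -2 - 2 = -4
Determinant = -2*-2 - (6)^2 = -32
Discriminant = (-4)^2 - 4*-32 = 144.0
Eigenvalues: lambda_1 = -8.0, lambda_2 = 4.0
The function is not convex.

0


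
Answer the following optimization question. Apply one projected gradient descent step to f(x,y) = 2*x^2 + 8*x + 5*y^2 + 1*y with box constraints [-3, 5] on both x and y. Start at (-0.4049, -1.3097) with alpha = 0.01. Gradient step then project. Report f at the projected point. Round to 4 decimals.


Step 1: Compute gradient at (-0.4049, -1.3097).
grad_x = 2*2*-0.4049 + 8 = 6.3804
grad_y = 2*5*-1.3097 + 1 = -12.097
Step 2: Gradient step.
x_raw = -0.4049 - 0.01*6.3804 = -0.4687
y_raw = -1.3097 - 0.01*-12.097 = -1.1887
Step 3: Project onto [-3, 5].
x_proj = clip(-0.4687) = -0.4687
y_proj = clip(-1.1887) = -1.1887
Step 4: Evaluate f.
f(-0.4687, -1.1887) = 2.5664


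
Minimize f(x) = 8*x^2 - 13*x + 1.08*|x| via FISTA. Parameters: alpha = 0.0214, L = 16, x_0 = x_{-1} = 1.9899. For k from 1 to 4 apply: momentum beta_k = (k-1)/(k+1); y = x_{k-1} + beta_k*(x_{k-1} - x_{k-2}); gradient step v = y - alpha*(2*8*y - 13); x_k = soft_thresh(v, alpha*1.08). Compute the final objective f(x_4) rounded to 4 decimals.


FISTA on f(x) = 8*x^2 - 13*x + 1.08*|x|
L = 16, alpha = 0.0214
Iteration 1: beta = 0.0, y = 1.9899 + 0.0*(1.9899 - 1.9899) = 1.9899
  grad(y) = 18.8384, v = y - alpha*grad = 1.5868
  prox(v) = soft_thresh(1.5868, 0.0231) = 1.5636
Iteration 2: beta = 0.3333, y = 1.5636 + 0.3333*(1.5636 - 1.9899) = 1.4216
  grad(y) = 9.745, v = y - alpha*grad = 1.213
  prox(v) = soft_thresh(1.213, 0.0231) = 1.1899
Iteration 3: beta = 0.5, y = 1.1899 + 0.5*(1.1899 - 1.5636) = 1.003
  grad(y) = 3.0486, v = y - alpha*grad = 0.9378
  prox(v) = soft_thresh(0.9378, 0.0231) = 0.9147
Iteration 4: beta = 0.6, y = 0.9147 + 0.6*(0.9147 - 1.1899) = 0.7496
  grad(y) = -1.0072, v = y - alpha*grad = 0.7711
  prox(v) = soft_thresh(0.7711, 0.0231) = 0.748
f(x_4) = 8*0.748^2 - 13*0.748 + 1.08*|0.748| = -4.4401


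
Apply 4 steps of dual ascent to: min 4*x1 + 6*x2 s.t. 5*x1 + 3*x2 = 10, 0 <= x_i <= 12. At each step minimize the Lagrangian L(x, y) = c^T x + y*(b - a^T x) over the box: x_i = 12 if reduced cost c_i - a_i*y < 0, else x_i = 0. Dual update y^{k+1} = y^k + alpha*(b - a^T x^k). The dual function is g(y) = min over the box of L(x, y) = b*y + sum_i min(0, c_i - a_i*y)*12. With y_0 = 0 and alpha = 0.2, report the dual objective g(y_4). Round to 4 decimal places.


Dual ascent for LP: min 4*x1 + 6*x2, 5*x1 + 3*x2 = 10, 0 <= x_i <= 12
Step 1: y^k = 0.0, reduced costs: (4.0, 6.0)
  x^k = (0.0, 0.0), subgradient = b - a^T x = 10.0
  y^{k+1} = 0.0 + 0.2*10.0 = 2.0
Step 2: y^k = 2.0, reduced costs: (-6.0, 0.0)
  x^k = (12.0, 0.0), subgradient = b - a^T x = -50.0
  y^{k+1} = 2.0 + 0.2*-50.0 = -8.0
Step 3: y^k = -8.0, reduced costs: (44.0, 30.0)
  x^k = (0.0, 0.0), subgradient = b - a^T x = 10.0
  y^{k+1} = -8.0 + 0.2*10.0 = -6.0
Step 4: y^k = -6.0, reduced costs: (34.0, 24.0)
  x^k = (0.0, 0.0), subgradient = b - a^T x = 10.0
  y^{k+1} = -6.0 + 0.2*10.0 = -4.0
Dual objective at y_4 = -4.0: reduced costs (24.0, 18.0), box minimizer x = (0.0, 0.0)
g(y_4) = b*y + (c1 - a1*y)*x1 + (c2 - a2*y)*x2 = 10*(-4.0) + 24.0*0.0 + 18.0*0.0 = -40.0 + 0.0 + 0.0 = -40.0


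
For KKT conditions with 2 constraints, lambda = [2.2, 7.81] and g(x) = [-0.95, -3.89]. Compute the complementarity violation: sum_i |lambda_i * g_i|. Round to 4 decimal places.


KKT complementary slackness check:
lambda_1 * g_1 = 2.2 * -0.95 = -2.09
lambda_2 * g_2 = 7.81 * -3.89 = -30.3809
Total violation = 2.09 + 30.3809 = 32.4709


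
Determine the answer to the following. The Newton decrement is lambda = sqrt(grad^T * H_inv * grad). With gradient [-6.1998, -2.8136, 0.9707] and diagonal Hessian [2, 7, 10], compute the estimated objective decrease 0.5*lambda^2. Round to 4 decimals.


Step 1: H is diagonal, so H^(-1) * g = [-3.0999, -0.4019, 0.0971].
Step 2: g^T H^(-1) g = sum_i g_i^2 / H_ii
  = (-6.1998)^2/2 + (-2.8136)^2/7 + (0.9707)^2/10
  = 19.2188 + 1.1309 + 0.0942 = 20.4439
Step 3: Objective decrease = 0.5 * g^T H^(-1) g = 10.2219


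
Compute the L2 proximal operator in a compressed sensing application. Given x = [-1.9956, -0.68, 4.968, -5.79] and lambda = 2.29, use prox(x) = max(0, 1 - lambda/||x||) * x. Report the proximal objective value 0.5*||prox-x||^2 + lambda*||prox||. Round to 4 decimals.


Step 1: Compute ||x||.
||x|| = 7.9152
Step 2: Compute scaling factor.
scale = max(0, 1 - 2.29/7.9152) = 0.7107
Step 3: prox(x) = [-1.4182, -0.4833, 3.5307, -4.1148]
||prox(x)|| = 5.6252
Step 4: Proximal objective.
0.5*||prox-x||^2 = 2.6221
lambda*||prox|| = 12.8817
Total = 15.5037


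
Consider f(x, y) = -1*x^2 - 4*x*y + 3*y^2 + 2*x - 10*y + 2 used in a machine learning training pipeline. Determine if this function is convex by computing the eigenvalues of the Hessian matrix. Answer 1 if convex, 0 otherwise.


The Hessian of f(x,y) = -1*x^2 - 4*x*y + 3*y^2 + 2*x - 10*y + 2 is:
H = [[-2, -4], [-4, 6]]
Trace = -2 + 6 = 4
Determinant = -2*6 - (-4)^2 = -28
Discriminant = (4)^2 - 4*-28 = 128.0
Eigenvalues: lambda_1 = -3.6569, lambda_2 = 7.6569
The function is not convex.

0


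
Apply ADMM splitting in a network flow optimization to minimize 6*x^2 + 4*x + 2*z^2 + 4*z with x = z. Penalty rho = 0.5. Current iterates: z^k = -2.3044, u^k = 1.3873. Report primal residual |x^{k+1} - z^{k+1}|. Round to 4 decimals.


ADMM iteration with rho = 0.5, z^k = -2.3044, u^k = 1.3873
Step 1: x-update.
Minimize 6*x^2 + 4*x + (0.5/2)*(x + 2.3044 + 1.3873)^2
FOC: (2*6 + 0.5)*x = -4 + 0.5*(-2.3044 - 1.3873)
x^{k+1} = -0.4677
Step 2: z-update.
Minimize 2*z^2 + 4*z + (0.5/2)*(-0.4677 - z + 1.3873)^2
FOC: (2*2 + 0.5)*z = -4 + 0.5*(-0.4677 + 1.3873)
z^{k+1} = -0.7867
Step 3: u-update.
u^{k+1} = 1.3873 - 0.4677 + 0.7867 = 1.7063
Step 4: Primal residual = |-0.4677 + 0.7867| = 0.319


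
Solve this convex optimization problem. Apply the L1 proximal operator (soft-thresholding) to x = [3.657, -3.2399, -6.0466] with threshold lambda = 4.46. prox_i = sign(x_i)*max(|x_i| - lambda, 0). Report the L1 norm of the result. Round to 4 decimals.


Soft-thresholding with lambda = 4.46:
prox(3.657) = sign(3.657)*max(|3.657| - 4.46, 0) = 0.0
prox(-3.2399) = sign(-3.2399)*max(|-3.2399| - 4.46, 0) = 0.0
prox(-6.0466) = sign(-6.0466)*max(|-6.0466| - 4.46, 0) = -1.5866
prox(x) = [0.0, 0.0, -1.5866]
||prox(x)||_1 = 0.0 + 0.0 + 1.5866 = 1.5866


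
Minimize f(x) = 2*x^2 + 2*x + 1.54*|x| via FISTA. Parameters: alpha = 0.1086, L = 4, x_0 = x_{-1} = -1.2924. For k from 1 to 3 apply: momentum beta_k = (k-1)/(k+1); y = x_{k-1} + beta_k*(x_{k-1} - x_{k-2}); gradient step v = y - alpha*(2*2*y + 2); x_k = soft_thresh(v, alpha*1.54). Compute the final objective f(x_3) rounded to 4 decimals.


FISTA on f(x) = 2*x^2 + 2*x + 1.54*|x|
L = 4, alpha = 0.1086
Iteration 1: beta = 0.0, y = -1.2924 + 0.0*(-1.2924 + 1.2924) = -1.2924
  grad(y) = -3.1696, v = y - alpha*grad = -0.9482
  prox(v) = soft_thresh(-0.9482, 0.1672) = -0.7809
Iteration 2: beta = 0.3333, y = -0.7809 + 0.3333*(-0.7809 + 1.2924) = -0.6104
  grad(y) = -0.4418, v = y - alpha*grad = -0.5625
  prox(v) = soft_thresh(-0.5625, 0.1672) = -0.3952
Iteration 3: beta = 0.5, y = -0.3952 + 0.5*(-0.3952 + 0.7809) = -0.2024
  grad(y) = 1.1905, v = y - alpha*grad = -0.3317
  prox(v) = soft_thresh(-0.3317, 0.1672) = -0.1644
f(x_3) = 2*(-0.1644)^2 + 2*(-0.1644) + 1.54*|-0.1644| = -0.0216


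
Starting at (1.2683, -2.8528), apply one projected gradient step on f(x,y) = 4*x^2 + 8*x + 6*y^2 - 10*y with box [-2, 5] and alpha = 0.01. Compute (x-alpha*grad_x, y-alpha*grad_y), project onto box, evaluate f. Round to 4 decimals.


Step 1: Compute gradient at (1.2683, -2.8528).
grad_x = 2*4*1.2683 + 8 = 18.1464
grad_y = 2*6*-2.8528 - 10 = -44.2336
Step 2: Gradient step.
x_raw = 1.2683 - 0.01*18.1464 = 1.0868
y_raw = -2.8528 - 0.01*-44.2336 = -2.4105
Step 3: Project onto [-2, 5].
x_proj = clip(1.0868) = 1.0868
y_proj = clip(-2.4105) = -2.0
Step 4: Evaluate f.
f(1.0868, -2.0) = 57.4195


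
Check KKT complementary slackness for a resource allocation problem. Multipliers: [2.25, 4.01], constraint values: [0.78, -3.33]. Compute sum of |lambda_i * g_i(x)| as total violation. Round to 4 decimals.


KKT complementary slackness check:
lambda_1 * g_1 = 2.25 * 0.78 = 1.755
lambda_2 * g_2 = 4.01 * -3.33 = -13.3533
Total violation = 1.755 + 13.3533 = 15.1083


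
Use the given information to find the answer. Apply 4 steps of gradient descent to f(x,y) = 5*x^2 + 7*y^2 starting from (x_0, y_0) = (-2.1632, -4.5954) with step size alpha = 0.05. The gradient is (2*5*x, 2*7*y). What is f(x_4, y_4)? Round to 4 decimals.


Gradient descent on f(x,y) = 5*x^2 + 7*y^2.
Starting point: (-2.1632, -4.5954), alpha = 0.05
Step 1: grad_x = 2*5*-2.1632 = -21.632, grad_y = 2*7*-4.5954 = -64.3356
  x_1 = -2.1632 - 0.05*-21.632 = -1.0816
  y_1 = -4.5954 - 0.05*-64.3356 = -1.3786
Step 2: grad_x = 2*5*-1.0816 = -10.816, grad_y = 2*7*-1.3786 = -19.3007
  x_2 = -1.0816 - 0.05*-10.816 = -0.5408
  y_2 = -1.3786 - 0.05*-19.3007 = -0.4136
Step 3: grad_x = 2*5*-0.5408 = -5.408, grad_y = 2*7*-0.4136 = -5.7902
  x_3 = -0.5408 - 0.05*-5.408 = -0.2704
  y_3 = -0.4136 - 0.05*-5.7902 = -0.1241
Step 4: grad_x = 2*5*-0.2704 = -2.704, grad_y = 2*7*-0.1241 = -1.7371
  x_4 = -0.2704 - 0.05*-2.704 = -0.1352
  y_4 = -0.1241 - 0.05*-1.7371 = -0.0372
f(-0.1352, -0.0372) = 5*(-0.1352)^2 + 7*(-0.0372)^2 = 0.1011


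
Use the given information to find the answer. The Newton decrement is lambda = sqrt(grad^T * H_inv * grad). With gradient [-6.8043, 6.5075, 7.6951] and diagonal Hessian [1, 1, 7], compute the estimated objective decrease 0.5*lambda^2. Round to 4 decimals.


Step 1: H is diagonal, so H^(-1) * g = [-6.8043, 6.5075, 1.0993].
Step 2: g^T H^(-1) g = sum_i g_i^2 / H_ii
  = (-6.8043)^2/1 + (6.5075)^2/1 + (7.6951)^2/7
  = 46.2985 + 42.3476 + 8.4592 = 97.1053
Step 3: Objective decrease = 0.5 * g^T H^(-1) g = 48.5526


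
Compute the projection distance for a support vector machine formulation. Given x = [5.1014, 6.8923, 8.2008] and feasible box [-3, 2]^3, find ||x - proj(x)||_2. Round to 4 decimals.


Project each component onto [-3, 2].
clip(5.1014) = 2.0, clip(6.8923) = 2.0, clip(8.2008) = 2.0
Projection = [2.0, 2.0, 2.0]
Squared diffs: [9.6187, 23.9346, 38.4499]
Distance = sqrt(72.0032) = 8.4855


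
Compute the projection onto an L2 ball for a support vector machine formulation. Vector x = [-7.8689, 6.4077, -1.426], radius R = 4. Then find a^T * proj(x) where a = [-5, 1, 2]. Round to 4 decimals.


Step 1: Compute ||x|| (intermediates to 6 decimals).
||x|| = sqrt((-7.8689)^2 + 6.4077^2 + (-1.426)^2) = 10.247521
Step 2: Project.
Since ||x|| > R, scale = R/||x|| = 4/10.247521 = 0.390338, proj(x) = scale * x
proj(x) = [-3.071531, 2.501169, -0.556622]
Step 3: Dot product.
a^T * proj(x) = -5*(-3.071531) + 1*2.501169 + 2*(-0.556622) = 16.7456


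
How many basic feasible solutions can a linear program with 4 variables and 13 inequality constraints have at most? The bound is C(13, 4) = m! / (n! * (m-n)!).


Each vertex corresponds to some choice of n active constraints out of m, so the number of vertices is at most C(m, n) = m! / (n!(m-n)!).
m = 13, n = 4
Numerator: 13 * 12 * 11 * 10
Denominator: 4! = 24
C(13, 4) = 715


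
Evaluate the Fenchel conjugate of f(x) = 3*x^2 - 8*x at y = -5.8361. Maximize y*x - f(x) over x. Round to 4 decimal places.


f*(y) = sup_x {y*x - a*x^2 - b*x} = sup_x {(y-b)*x - a*x^2}
FOC: (y - b) - 2a*x = 0 => x* = (y - b)/(2a)
x* = (-5.8361 + 8)/(2*3) = 0.3607
f*(-5.8361) = (y-b)^2/(4a) = (-5.8361 + 8)^2/(4*3)
= 4.6825/12 = 0.3902


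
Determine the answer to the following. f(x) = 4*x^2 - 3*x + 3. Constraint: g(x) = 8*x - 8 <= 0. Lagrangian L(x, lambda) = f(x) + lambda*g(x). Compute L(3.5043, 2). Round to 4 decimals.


Step 1: Evaluate f(x).
f(3.5043) = 4*3.5043^2 - 3*3.5043 + 3 = 41.6076
Step 2: Evaluate g(x).
g(3.5043) = 8*3.5043 - 8 = 20.0344
Step 3: Compute Lagrangian.
L = 41.6076 + 2*20.0344 = 81.6764


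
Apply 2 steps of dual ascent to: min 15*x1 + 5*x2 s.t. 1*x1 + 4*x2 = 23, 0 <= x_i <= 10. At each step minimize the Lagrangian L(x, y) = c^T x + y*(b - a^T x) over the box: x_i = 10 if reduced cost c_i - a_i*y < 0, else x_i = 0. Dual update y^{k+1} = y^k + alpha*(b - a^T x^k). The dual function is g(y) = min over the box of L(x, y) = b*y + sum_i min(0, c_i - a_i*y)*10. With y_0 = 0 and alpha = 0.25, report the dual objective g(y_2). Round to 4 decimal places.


Dual ascent for LP: min 15*x1 + 5*x2, 1*x1 + 4*x2 = 23, 0 <= x_i <= 10
Step 1: y^k = 0.0, reduced costs: (15.0, 5.0)
  x^k = (0.0, 0.0), subgradient = b - a^T x = 23.0
  y^{k+1} = 0.0 + 0.25*23.0 = 5.75
Step 2: y^k = 5.75, reduced costs: (9.25, -18.0)
  x^k = (0.0, 10.0), subgradient = b - a^T x = -17.0
  y^{k+1} = 5.75 + 0.25*-17.0 = 1.5
Dual objective at y_2 = 1.5: reduced costs (13.5, -1.0), box minimizer x = (0.0, 10.0)
g(y_2) = b*y + (c1 - a1*y)*x1 + (c2 - a2*y)*x2 = 23*1.5 + 13.5*0.0 + (-1.0)*10.0 = 34.5 + 0.0 - 10.0 = 24.5


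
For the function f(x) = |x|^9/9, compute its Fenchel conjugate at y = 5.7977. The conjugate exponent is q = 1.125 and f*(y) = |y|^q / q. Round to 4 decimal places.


The conjugate exponent q satisfies 1/p + 1/q = 1.
p = 9, so q = 9/(9 - 1) = 1.125
|y|^q = 5.7977^1.125 = 7.2221
f*(5.7977) = 7.2221 / 1.125 = 6.4196


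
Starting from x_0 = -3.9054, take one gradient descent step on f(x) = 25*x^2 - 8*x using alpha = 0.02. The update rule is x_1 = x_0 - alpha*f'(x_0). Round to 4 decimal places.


We compute the gradient at x_0 and apply the update.
f'(x) = 50*x - 8
f'(-3.9054) = 50*-3.9054 - 8 = -203.27
x_1 = -3.9054 - 0.02*-203.27 = 0.16


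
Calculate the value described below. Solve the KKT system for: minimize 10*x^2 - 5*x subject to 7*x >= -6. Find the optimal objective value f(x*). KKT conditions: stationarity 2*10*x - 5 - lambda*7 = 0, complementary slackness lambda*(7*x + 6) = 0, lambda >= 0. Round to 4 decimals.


Step 1: Try lambda = 0 (constraint inactive).
Stationarity: 2*10*x - 5 = 0
x* = 5/(2*10) = 0.25
Check constraint: 7*0.25 = 1.75 >= -6 -- satisfied.
Step 2: Compute optimal value.
f(x*) = 10*0.25^2 - 5*0.25 = -0.625


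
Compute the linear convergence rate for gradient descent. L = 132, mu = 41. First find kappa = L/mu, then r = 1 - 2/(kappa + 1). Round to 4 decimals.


Step 1: Compute the condition number.
kappa = L/mu = 132/41 = 3.2195
Step 2: Compute the convergence rate.
r = 1 - 2/(kappa + 1) = 1 - 2*mu/(L + mu) = (L - mu)/(L + mu) = 91/173 = 0.526


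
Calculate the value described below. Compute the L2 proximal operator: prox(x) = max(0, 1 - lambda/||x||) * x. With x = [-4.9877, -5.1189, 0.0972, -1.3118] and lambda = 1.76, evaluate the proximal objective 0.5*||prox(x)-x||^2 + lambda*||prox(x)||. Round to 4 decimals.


Step 1: Compute ||x||.
||x|| = 7.2671
Step 2: Compute scaling factor.
scale = max(0, 1 - 1.76/7.2671) = 0.7578
Step 3: prox(x) = [-3.7797, -3.8792, 0.0737, -0.9941]
||prox(x)|| = 5.5071
Step 4: Proximal objective.
0.5*||prox-x||^2 = 1.5488
lambda*||prox|| = 9.6925
Total = 11.2413


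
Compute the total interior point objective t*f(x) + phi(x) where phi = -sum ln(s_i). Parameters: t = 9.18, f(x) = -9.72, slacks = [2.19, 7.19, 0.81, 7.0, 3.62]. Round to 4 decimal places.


Step 1: Compute log-barrier.
ln values: [0.7839, 1.9727, -0.2107, 1.9459, 1.2865]
phi = -(0.7839 + 1.9727 - 0.2107 + 1.9459 + 1.2865) = -5.7783
Step 2: Compute augmented objective.
t*f(x) = 9.18*-9.72 = -89.2296
Total = -89.2296 - 5.7783 = -95.0079


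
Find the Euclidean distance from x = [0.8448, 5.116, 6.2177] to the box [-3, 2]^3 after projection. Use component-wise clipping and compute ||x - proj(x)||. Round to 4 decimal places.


Project each component onto [-3, 2].
clip(0.8448) = 0.8448, clip(5.116) = 2.0, clip(6.2177) = 2.0
Projection = [0.8448, 2.0, 2.0]
Squared diffs: [0.0, 9.7095, 17.789]
Distance = sqrt(27.4985) = 5.2439


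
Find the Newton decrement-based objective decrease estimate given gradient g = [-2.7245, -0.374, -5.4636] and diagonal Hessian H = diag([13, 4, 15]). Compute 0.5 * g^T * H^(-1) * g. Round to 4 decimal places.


Step 1: H is diagonal, so H^(-1) * g = [-0.2096, -0.0935, -0.3642].
Step 2: g^T H^(-1) g = sum_i g_i^2 / H_ii
  = (-2.7245)^2/13 + (-0.374)^2/4 + (-5.4636)^2/15
  = 0.571 + 0.035 + 1.9901 = 2.596
Step 3: Objective decrease = 0.5 * g^T H^(-1) g = 1.298


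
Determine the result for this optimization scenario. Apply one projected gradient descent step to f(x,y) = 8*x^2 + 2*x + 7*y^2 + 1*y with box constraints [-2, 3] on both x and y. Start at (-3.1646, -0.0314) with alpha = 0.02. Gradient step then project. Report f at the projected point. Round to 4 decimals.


Step 1: Compute gradient at (-3.1646, -0.0314).
grad_x = 2*8*-3.1646 + 2 = -48.6336
grad_y = 2*7*-0.0314 + 1 = 0.5604
Step 2: Gradient step.
x_raw = -3.1646 - 0.02*-48.6336 = -2.1919
y_raw = -0.0314 - 0.02*0.5604 = -0.0426
Step 3: Project onto [-2, 3].
x_proj = clip(-2.1919) = -2.0
y_proj = clip(-0.0426) = -0.0426
Step 4: Evaluate f.
f(-2.0, -0.0426) = 27.9701


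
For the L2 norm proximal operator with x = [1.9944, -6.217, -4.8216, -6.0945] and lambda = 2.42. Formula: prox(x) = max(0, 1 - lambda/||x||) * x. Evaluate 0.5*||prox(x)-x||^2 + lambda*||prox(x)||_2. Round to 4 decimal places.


Step 1: Compute ||x||.
||x|| = 10.1499
Step 2: Compute scaling factor.
scale = max(0, 1 - 2.42/10.1499) = 0.7616
Step 3: prox(x) = [1.5189, -4.7347, -3.672, -4.6414]
||prox(x)|| = 7.7299
Step 4: Proximal objective.
0.5*||prox-x||^2 = 2.9282
lambda*||prox|| = 18.7064
Total = 21.6344


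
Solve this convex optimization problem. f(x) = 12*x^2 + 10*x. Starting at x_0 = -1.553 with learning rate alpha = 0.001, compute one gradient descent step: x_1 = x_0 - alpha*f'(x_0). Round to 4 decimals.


We compute the gradient at x_0 and apply the update.
f'(x) = 24*x + 10
f'(-1.553) = 24*-1.553 + 10 = -27.272
x_1 = -1.553 - 0.001*-27.272 = -1.5257


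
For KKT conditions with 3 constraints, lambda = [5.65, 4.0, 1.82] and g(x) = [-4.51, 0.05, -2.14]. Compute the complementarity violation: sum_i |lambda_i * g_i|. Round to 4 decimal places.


KKT complementary slackness check:
lambda_1 * g_1 = 5.65 * -4.51 = -25.4815
lambda_2 * g_2 = 4.0 * 0.05 = 0.2
lambda_3 * g_3 = 1.82 * -2.14 = -3.8948
Total violation = 25.4815 + 0.2 + 3.8948 = 29.5763


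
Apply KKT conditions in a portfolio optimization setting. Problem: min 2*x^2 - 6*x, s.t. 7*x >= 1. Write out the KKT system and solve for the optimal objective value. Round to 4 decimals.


Step 1: Try lambda = 0 (constraint inactive).
Stationarity: 2*2*x - 6 = 0
x* = 6/(2*2) = 1.5
Check constraint: 7*1.5 = 10.5 >= 1 -- satisfied.
Step 2: Compute optimal value.
f(x*) = 2*1.5^2 - 6*1.5 = -4.5


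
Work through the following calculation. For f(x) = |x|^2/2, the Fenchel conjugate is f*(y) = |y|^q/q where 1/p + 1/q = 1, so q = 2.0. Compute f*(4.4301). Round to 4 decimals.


The conjugate exponent q satisfies 1/p + 1/q = 1.
p = 2, so q = 2/(2 - 1) = 2.0
|y|^q = 4.4301^2.0 = 19.6258
f*(4.4301) = 19.6258 / 2.0 = 9.8129


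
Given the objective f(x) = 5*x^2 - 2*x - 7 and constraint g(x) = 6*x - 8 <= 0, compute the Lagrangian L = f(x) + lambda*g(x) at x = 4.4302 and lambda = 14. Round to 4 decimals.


Step 1: Evaluate f(x).
f(4.4302) = 5*4.4302^2 - 2*4.4302 - 7 = 82.273
Step 2: Evaluate g(x).
g(4.4302) = 6*4.4302 - 8 = 18.5812
Step 3: Compute Lagrangian.
L = 82.273 + 14*18.5812 = 342.4098


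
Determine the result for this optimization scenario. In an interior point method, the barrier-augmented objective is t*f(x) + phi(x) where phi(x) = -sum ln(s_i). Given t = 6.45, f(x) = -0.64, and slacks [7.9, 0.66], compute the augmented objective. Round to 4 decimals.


Step 1: Compute log-barrier.
ln values: [2.0669, -0.4155]
phi = -(2.0669 - 0.4155) = -1.6513
Step 2: Compute augmented objective.
t*f(x) = 6.45*-0.64 = -4.128
Total = -4.128 - 1.6513 = -5.7793


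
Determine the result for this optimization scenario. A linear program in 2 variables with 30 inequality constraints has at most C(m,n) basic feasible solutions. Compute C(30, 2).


Each vertex corresponds to some choice of n active constraints out of m, so the number of vertices is at most C(m, n) = m! / (n!(m-n)!).
m = 30, n = 2
Numerator: 30 * 29
Denominator: 2! = 2
C(30, 2) = 435


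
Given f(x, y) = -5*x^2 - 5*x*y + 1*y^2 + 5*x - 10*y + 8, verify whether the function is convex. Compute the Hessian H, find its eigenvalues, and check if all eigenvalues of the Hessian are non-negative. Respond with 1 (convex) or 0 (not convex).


The Hessian of f(x,y) = -5*x^2 - 5*x*y + 1*y^2 + 5*x - 10*y + 8 is:
H = [[-10, -5], [-5, 2]]
Trace = -10 + 2 = -8
Determinant = -10*2 - (-5)^2 = -45
Discriminant = (-8)^2 - 4*-45 = 244.0
Eigenvalues: lambda_1 = -11.8102, lambda_2 = 3.8102
The function is not convex.

0


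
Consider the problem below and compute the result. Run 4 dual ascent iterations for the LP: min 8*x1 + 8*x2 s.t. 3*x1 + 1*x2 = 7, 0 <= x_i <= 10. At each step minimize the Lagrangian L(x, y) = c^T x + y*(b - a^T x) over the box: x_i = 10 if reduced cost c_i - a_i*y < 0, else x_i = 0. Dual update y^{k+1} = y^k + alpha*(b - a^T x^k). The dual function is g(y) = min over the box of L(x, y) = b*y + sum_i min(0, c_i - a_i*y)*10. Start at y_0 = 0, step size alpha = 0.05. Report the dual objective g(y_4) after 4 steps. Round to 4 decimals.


Dual ascent for LP: min 8*x1 + 8*x2, 3*x1 + 1*x2 = 7, 0 <= x_i <= 10
Step 1: y^k = 0.0, reduced costs: (8.0, 8.0)
  x^k = (0.0, 0.0), subgradient = b - a^T x = 7.0
  y^{k+1} = 0.0 + 0.05*7.0 = 0.35
Step 2: y^k = 0.35, reduced costs: (6.95, 7.65)
  x^k = (0.0, 0.0), subgradient = b - a^T x = 7.0
  y^{k+1} = 0.35 + 0.05*7.0 = 0.7
Step 3: y^k = 0.7, reduced costs: (5.9, 7.3)
  x^k = (0.0, 0.0), subgradient = b - a^T x = 7.0
  y^{k+1} = 0.7 + 0.05*7.0 = 1.05
Step 4: y^k = 1.05, reduced costs: (4.85, 6.95)
  x^k = (0.0, 0.0), subgradient = b - a^T x = 7.0
  y^{k+1} = 1.05 + 0.05*7.0 = 1.4
Dual objective at y_4 = 1.4: reduced costs (3.8, 6.6), box minimizer x = (0.0, 0.0)
g(y_4) = b*y + (c1 - a1*y)*x1 + (c2 - a2*y)*x2 = 7*1.4 + 3.8*0.0 + 6.6*0.0 = 9.8 + 0.0 + 0.0 = 9.8


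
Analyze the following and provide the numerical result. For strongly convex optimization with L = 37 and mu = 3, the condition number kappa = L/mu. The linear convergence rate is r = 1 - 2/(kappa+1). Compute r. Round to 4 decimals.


Step 1: Compute the condition number.
kappa = L/mu = 37/3 = 12.3333
Step 2: Compute the convergence rate.
r = 1 - 2/(kappa + 1) = 1 - 2*mu/(L + mu) = (L - mu)/(L + mu) = 34/40 = 0.85


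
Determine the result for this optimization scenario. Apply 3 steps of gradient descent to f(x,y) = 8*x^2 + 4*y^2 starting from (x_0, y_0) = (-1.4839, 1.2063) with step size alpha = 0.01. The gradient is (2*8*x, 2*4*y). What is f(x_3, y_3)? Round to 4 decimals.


Gradient descent on f(x,y) = 8*x^2 + 4*y^2.
Starting point: (-1.4839, 1.2063), alpha = 0.01
Step 1: grad_x = 2*8*-1.4839 = -23.7424, grad_y = 2*4*1.2063 = 9.6504
  x_1 = -1.4839 - 0.01*-23.7424 = -1.2465
  y_1 = 1.2063 - 0.01*9.6504 = 1.1098
Step 2: grad_x = 2*8*-1.2465 = -19.9436, grad_y = 2*4*1.1098 = 8.8784
  x_2 = -1.2465 - 0.01*-19.9436 = -1.047
  y_2 = 1.1098 - 0.01*8.8784 = 1.021
Step 3: grad_x = 2*8*-1.047 = -16.7526, grad_y = 2*4*1.021 = 8.1681
  x_3 = -1.047 - 0.01*-16.7526 = -0.8795
  y_3 = 1.021 - 0.01*8.1681 = 0.9393
f(-0.8795, 0.9393) = 8*(-0.8795)^2 + 4*0.9393^2 = 9.7177


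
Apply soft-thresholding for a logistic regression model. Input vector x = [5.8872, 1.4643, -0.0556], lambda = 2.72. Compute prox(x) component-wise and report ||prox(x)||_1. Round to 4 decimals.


Soft-thresholding with lambda = 2.72:
prox(5.8872) = sign(5.8872)*max(|5.8872| - 2.72, 0) = 3.1672
prox(1.4643) = sign(1.4643)*max(|1.4643| - 2.72, 0) = 0.0
prox(-0.0556) = sign(-0.0556)*max(|-0.0556| - 2.72, 0) = 0.0
prox(x) = [3.1672, 0.0, 0.0]
||prox(x)||_1 = 3.1672 + 0.0 + 0.0 = 3.1672


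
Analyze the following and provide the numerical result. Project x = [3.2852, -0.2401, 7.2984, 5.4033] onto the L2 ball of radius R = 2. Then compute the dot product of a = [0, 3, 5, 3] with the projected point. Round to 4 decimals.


Step 1: Compute ||x|| (intermediates to 6 decimals).
||x|| = sqrt(3.2852^2 + (-0.2401)^2 + 7.2984^2 + 5.4033^2) = 9.659839
Step 2: Project.
Since ||x|| > R, scale = R/||x|| = 2/9.659839 = 0.207043, proj(x) = scale * x
proj(x) = [0.680178, -0.049711, 1.511083, 1.118715]
Step 3: Dot product.
a^T * proj(x) = 0*0.680178 + 3*(-0.049711) + 5*1.511083 + 3*1.118715 = 10.7624


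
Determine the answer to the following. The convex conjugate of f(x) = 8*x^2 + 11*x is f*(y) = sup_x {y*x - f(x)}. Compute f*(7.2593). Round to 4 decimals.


f*(y) = sup_x {y*x - a*x^2 - b*x} = sup_x {(y-b)*x - a*x^2}
FOC: (y - b) - 2a*x = 0 => x* = (y - b)/(2a)
x* = (7.2593 - 11)/(2*8) = -0.2338
f*(7.2593) = (y-b)^2/(4a) = (7.2593 - 11)^2/(4*8)
= 13.9928/32 = 0.4373


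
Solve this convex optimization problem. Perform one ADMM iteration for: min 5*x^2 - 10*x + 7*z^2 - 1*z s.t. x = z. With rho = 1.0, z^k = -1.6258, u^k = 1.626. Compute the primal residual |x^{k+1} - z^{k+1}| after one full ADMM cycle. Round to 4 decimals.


ADMM iteration with rho = 1.0, z^k = -1.6258, u^k = 1.626
Step 1: x-update.
Minimize 5*x^2 - 10*x + (1.0/2)*(x + 1.6258 + 1.626)^2
FOC: (2*5 + 1.0)*x = 10 + 1.0*(-1.6258 - 1.626)
x^{k+1} = 0.6135
Step 2: z-update.
Minimize 7*z^2 - 1*z + (1.0/2)*(0.6135 - z + 1.626)^2
FOC: (2*7 + 1.0)*z = 1 + 1.0*(0.6135 + 1.626)
z^{k+1} = 0.216
Step 3: u-update.
u^{k+1} = 1.626 + 0.6135 - 0.216 = 2.0235
Step 4: Primal residual = |0.6135 - 0.216| = 0.3975


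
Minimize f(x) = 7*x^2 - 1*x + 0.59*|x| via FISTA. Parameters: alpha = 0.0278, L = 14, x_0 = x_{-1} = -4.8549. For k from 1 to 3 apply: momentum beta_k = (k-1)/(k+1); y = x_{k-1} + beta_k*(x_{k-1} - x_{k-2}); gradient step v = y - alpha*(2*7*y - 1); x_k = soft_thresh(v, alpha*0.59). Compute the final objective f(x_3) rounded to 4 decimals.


FISTA on f(x) = 7*x^2 - 1*x + 0.59*|x|
L = 14, alpha = 0.0278
Iteration 1: beta = 0.0, y = -4.8549 + 0.0*(-4.8549 + 4.8549) = -4.8549
  grad(y) = -68.9686, v = y - alpha*grad = -2.9376
  prox(v) = soft_thresh(-2.9376, 0.0164) = -2.9212
Iteration 2: beta = 0.3333, y = -2.9212 + 0.3333*(-2.9212 + 4.8549) = -2.2766
  grad(y) = -32.8723, v = y - alpha*grad = -1.3627
  prox(v) = soft_thresh(-1.3627, 0.0164) = -1.3463
Iteration 3: beta = 0.5, y = -1.3463 + 0.5*(-1.3463 + 2.9212) = -0.5589
  grad(y) = -8.825, v = y - alpha*grad = -0.3136
  prox(v) = soft_thresh(-0.3136, 0.0164) = -0.2972
f(x_3) = 7*(-0.2972)^2 - 1*(-0.2972) + 0.59*|-0.2972| = 1.0908
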